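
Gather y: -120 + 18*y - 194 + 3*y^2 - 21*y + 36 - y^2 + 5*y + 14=2*y^2 + 2*y - 264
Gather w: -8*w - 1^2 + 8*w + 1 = 0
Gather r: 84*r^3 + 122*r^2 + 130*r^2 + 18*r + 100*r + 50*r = 84*r^3 + 252*r^2 + 168*r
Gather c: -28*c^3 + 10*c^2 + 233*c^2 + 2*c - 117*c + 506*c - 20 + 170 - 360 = -28*c^3 + 243*c^2 + 391*c - 210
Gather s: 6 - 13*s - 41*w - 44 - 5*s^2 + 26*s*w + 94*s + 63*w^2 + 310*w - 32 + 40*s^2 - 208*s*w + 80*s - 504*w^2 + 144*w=35*s^2 + s*(161 - 182*w) - 441*w^2 + 413*w - 70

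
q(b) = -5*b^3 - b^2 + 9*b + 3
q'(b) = -15*b^2 - 2*b + 9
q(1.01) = 5.92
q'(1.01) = -8.32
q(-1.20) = -0.60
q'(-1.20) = -10.20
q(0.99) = 6.08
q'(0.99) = -7.68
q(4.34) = -385.51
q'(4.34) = -282.21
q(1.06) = 5.46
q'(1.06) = -9.97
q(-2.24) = 34.02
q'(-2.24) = -61.78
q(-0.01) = 2.91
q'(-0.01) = 9.02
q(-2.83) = 82.85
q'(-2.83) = -105.47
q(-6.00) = 993.00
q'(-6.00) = -519.00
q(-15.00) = 16518.00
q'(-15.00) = -3336.00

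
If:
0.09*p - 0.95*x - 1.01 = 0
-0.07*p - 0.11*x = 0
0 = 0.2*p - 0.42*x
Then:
No Solution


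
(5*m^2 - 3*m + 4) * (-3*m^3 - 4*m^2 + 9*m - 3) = -15*m^5 - 11*m^4 + 45*m^3 - 58*m^2 + 45*m - 12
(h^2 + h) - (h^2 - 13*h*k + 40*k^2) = 13*h*k + h - 40*k^2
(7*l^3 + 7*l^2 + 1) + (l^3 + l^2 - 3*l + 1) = 8*l^3 + 8*l^2 - 3*l + 2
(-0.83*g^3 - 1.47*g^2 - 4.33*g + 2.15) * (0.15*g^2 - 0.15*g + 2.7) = -0.1245*g^5 - 0.096*g^4 - 2.67*g^3 - 2.997*g^2 - 12.0135*g + 5.805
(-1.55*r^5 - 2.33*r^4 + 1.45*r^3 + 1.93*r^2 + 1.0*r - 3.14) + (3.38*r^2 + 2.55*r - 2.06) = -1.55*r^5 - 2.33*r^4 + 1.45*r^3 + 5.31*r^2 + 3.55*r - 5.2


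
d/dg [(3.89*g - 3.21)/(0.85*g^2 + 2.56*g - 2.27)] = (-3.3065*g^2 + 5.457*g - 0.6127)/(0.7225*g^4 + 4.352*g^3 + 2.6946*g^2 - 11.6224*g + 5.1529)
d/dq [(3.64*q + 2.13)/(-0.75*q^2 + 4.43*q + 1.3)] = (2.73*q^2 + 3.195*q - 4.7039)/(0.5625*q^4 - 6.645*q^3 + 17.6749*q^2 + 11.518*q + 1.69)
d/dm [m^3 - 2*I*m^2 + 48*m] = 3*m^2 - 4*I*m + 48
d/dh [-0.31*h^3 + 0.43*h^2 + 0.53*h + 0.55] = -0.93*h^2 + 0.86*h + 0.53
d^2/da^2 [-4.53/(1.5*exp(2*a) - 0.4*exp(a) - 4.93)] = (4.53*(3.0*exp(a) - 0.4)*(6.0*exp(a) - 0.8)*exp(a) + (27.18*exp(a) - 1.812)*(-1.5*exp(2*a) + 0.4*exp(a) + 4.93))*exp(a)/(-1.5*exp(2*a) + 0.4*exp(a) + 4.93)^3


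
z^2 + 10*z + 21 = (z + 3)*(z + 7)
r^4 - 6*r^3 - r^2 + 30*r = r*(r - 5)*(r - 3)*(r + 2)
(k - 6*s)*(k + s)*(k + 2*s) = k^3 - 3*k^2*s - 16*k*s^2 - 12*s^3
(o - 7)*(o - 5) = o^2 - 12*o + 35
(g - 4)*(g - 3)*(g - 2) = g^3 - 9*g^2 + 26*g - 24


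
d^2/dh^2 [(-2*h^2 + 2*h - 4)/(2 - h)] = 16/(h^3 - 6*h^2 + 12*h - 8)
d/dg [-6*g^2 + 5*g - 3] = 5 - 12*g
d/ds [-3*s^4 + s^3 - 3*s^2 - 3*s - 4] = -12*s^3 + 3*s^2 - 6*s - 3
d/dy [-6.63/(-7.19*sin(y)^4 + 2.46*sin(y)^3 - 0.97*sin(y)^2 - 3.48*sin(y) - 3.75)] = (-190.6788*sin(y)^3 + 48.9294*sin(y)^2 - 12.8622*sin(y) - 23.0724)*cos(y)/(7.19*sin(y)^4 - 2.46*sin(y)^3 + 0.97*sin(y)^2 + 3.48*sin(y) + 3.75)^2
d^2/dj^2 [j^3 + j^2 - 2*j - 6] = 6*j + 2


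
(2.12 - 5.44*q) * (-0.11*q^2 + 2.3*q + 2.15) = 0.5984*q^3 - 12.7452*q^2 - 6.82*q + 4.558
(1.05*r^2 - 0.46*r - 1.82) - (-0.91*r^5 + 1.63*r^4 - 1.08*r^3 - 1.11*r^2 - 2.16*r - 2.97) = 0.91*r^5 - 1.63*r^4 + 1.08*r^3 + 2.16*r^2 + 1.7*r + 1.15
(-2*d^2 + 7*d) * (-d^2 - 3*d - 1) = 2*d^4 - d^3 - 19*d^2 - 7*d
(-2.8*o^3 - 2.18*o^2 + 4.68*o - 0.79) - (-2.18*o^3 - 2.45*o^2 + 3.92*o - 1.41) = -0.62*o^3 + 0.27*o^2 + 0.76*o + 0.62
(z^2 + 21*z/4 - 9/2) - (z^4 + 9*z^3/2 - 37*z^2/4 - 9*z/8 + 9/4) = -z^4 - 9*z^3/2 + 41*z^2/4 + 51*z/8 - 27/4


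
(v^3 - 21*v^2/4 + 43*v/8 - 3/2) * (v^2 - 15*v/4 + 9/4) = v^5 - 9*v^4 + 437*v^3/16 - 1071*v^2/32 + 567*v/32 - 27/8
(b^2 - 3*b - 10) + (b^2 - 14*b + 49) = 2*b^2 - 17*b + 39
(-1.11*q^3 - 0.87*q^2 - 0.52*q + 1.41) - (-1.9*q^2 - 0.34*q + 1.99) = -1.11*q^3 + 1.03*q^2 - 0.18*q - 0.58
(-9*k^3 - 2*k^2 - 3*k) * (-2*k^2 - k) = 18*k^5 + 13*k^4 + 8*k^3 + 3*k^2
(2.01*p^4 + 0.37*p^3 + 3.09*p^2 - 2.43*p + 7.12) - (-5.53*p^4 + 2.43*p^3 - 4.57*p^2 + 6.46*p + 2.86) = 7.54*p^4 - 2.06*p^3 + 7.66*p^2 - 8.89*p + 4.26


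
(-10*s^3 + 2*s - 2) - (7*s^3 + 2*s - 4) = 2 - 17*s^3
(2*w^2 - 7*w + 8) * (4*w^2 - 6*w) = 8*w^4 - 40*w^3 + 74*w^2 - 48*w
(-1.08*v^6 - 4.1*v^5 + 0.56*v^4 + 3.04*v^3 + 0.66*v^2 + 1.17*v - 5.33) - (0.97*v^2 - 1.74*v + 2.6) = -1.08*v^6 - 4.1*v^5 + 0.56*v^4 + 3.04*v^3 - 0.31*v^2 + 2.91*v - 7.93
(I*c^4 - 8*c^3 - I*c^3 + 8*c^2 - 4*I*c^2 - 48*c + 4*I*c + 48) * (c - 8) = I*c^5 - 8*c^4 - 9*I*c^4 + 72*c^3 + 4*I*c^3 - 112*c^2 + 36*I*c^2 + 432*c - 32*I*c - 384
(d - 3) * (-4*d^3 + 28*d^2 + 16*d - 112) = -4*d^4 + 40*d^3 - 68*d^2 - 160*d + 336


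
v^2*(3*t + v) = 3*t*v^2 + v^3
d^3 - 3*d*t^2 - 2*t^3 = (d - 2*t)*(d + t)^2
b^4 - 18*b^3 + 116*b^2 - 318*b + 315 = (b - 7)*(b - 5)*(b - 3)^2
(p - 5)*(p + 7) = p^2 + 2*p - 35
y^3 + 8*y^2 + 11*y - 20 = (y - 1)*(y + 4)*(y + 5)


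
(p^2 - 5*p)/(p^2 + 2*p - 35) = p/(p + 7)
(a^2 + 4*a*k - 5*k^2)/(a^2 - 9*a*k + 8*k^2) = (a + 5*k)/(a - 8*k)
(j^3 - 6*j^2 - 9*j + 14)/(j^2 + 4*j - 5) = (j^2 - 5*j - 14)/(j + 5)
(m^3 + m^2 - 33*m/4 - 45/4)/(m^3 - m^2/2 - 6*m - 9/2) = (m + 5/2)/(m + 1)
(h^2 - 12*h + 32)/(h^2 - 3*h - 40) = (h - 4)/(h + 5)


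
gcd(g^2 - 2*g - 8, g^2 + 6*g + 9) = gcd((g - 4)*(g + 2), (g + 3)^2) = 1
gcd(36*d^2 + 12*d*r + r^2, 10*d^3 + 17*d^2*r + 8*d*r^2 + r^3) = 1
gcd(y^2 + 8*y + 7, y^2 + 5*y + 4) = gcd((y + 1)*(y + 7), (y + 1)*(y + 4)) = y + 1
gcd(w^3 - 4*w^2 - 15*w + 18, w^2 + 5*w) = 1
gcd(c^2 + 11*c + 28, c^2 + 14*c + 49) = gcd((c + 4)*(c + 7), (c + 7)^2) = c + 7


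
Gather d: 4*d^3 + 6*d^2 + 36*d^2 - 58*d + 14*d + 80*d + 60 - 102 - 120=4*d^3 + 42*d^2 + 36*d - 162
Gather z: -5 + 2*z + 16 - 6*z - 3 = 8 - 4*z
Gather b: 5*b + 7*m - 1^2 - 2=5*b + 7*m - 3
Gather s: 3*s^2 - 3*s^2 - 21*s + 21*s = 0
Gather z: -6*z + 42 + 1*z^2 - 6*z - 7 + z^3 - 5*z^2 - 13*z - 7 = z^3 - 4*z^2 - 25*z + 28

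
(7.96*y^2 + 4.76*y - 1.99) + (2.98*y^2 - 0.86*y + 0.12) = 10.94*y^2 + 3.9*y - 1.87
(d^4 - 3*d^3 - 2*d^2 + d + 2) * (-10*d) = -10*d^5 + 30*d^4 + 20*d^3 - 10*d^2 - 20*d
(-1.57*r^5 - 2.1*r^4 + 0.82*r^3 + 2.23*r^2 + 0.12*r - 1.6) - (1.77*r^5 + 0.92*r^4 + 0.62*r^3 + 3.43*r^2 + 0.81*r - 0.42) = -3.34*r^5 - 3.02*r^4 + 0.2*r^3 - 1.2*r^2 - 0.69*r - 1.18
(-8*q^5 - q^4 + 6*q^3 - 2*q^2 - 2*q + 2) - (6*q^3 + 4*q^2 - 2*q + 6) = -8*q^5 - q^4 - 6*q^2 - 4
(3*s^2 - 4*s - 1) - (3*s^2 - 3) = 2 - 4*s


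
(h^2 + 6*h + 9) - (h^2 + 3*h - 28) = 3*h + 37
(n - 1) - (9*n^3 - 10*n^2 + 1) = -9*n^3 + 10*n^2 + n - 2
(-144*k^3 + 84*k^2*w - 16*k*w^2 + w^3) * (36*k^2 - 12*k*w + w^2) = -5184*k^5 + 4752*k^4*w - 1728*k^3*w^2 + 312*k^2*w^3 - 28*k*w^4 + w^5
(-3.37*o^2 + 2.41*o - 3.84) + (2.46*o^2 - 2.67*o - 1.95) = -0.91*o^2 - 0.26*o - 5.79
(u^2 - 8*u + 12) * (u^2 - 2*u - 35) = u^4 - 10*u^3 - 7*u^2 + 256*u - 420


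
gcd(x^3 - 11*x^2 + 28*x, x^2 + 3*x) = x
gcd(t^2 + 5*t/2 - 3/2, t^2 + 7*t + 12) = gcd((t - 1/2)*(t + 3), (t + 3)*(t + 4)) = t + 3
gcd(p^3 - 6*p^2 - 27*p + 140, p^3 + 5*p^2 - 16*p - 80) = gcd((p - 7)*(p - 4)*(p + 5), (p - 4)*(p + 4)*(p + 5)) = p^2 + p - 20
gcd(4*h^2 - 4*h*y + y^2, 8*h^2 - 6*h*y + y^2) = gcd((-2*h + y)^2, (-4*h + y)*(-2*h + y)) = -2*h + y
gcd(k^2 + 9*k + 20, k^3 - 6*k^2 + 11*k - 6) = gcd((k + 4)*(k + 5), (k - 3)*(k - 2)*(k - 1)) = 1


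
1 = 1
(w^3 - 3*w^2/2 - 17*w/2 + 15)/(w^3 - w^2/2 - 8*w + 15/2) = (w - 2)/(w - 1)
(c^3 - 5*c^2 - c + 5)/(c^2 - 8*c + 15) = (c^2 - 1)/(c - 3)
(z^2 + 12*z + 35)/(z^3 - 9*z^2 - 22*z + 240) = (z + 7)/(z^2 - 14*z + 48)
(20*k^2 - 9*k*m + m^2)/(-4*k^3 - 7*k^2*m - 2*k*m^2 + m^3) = (-5*k + m)/(k^2 + 2*k*m + m^2)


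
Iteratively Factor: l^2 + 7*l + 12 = (l + 3)*(l + 4)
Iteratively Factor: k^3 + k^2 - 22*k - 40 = (k - 5)*(k^2 + 6*k + 8) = (k - 5)*(k + 4)*(k + 2)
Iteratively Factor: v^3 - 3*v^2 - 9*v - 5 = (v + 1)*(v^2 - 4*v - 5) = (v + 1)^2*(v - 5)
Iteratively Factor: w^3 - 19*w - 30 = (w + 2)*(w^2 - 2*w - 15) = (w + 2)*(w + 3)*(w - 5)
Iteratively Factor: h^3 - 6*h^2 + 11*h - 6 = (h - 1)*(h^2 - 5*h + 6) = (h - 2)*(h - 1)*(h - 3)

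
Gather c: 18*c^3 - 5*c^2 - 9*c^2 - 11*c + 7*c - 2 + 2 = 18*c^3 - 14*c^2 - 4*c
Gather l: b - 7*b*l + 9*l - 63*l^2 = b - 63*l^2 + l*(9 - 7*b)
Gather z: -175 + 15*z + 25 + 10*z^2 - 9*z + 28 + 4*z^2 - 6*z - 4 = 14*z^2 - 126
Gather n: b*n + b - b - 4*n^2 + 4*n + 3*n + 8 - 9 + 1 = -4*n^2 + n*(b + 7)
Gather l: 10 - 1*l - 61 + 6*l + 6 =5*l - 45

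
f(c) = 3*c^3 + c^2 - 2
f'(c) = 9*c^2 + 2*c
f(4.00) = 206.00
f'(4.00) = 152.00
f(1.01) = 2.11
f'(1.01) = 11.20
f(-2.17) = -27.95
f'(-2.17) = 38.04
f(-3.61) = -130.11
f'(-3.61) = 110.07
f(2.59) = 56.83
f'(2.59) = 65.55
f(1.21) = 4.78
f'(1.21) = 15.60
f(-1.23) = -6.07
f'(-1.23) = 11.16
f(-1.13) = -5.05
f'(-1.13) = 9.23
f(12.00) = 5326.00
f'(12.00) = 1320.00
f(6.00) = 682.00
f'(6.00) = 336.00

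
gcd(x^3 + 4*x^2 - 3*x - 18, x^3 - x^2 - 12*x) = x + 3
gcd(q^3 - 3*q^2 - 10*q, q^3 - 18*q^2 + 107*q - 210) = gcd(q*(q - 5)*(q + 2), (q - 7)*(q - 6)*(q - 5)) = q - 5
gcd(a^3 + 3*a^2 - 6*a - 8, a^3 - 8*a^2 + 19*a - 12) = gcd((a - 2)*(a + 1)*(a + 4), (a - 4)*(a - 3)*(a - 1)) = 1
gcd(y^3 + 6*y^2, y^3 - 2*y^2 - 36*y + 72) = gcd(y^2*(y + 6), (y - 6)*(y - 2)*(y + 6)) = y + 6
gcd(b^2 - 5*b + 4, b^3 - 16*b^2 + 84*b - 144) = b - 4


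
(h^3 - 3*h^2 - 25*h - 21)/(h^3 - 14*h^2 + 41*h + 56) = (h + 3)/(h - 8)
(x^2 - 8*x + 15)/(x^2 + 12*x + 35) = (x^2 - 8*x + 15)/(x^2 + 12*x + 35)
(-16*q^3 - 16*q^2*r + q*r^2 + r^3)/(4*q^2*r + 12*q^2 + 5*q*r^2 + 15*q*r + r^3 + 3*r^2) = (-4*q + r)/(r + 3)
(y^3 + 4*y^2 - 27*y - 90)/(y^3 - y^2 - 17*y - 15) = (y + 6)/(y + 1)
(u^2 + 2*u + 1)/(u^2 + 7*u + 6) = (u + 1)/(u + 6)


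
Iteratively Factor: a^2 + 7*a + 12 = (a + 3)*(a + 4)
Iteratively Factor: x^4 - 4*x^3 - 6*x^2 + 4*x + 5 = (x - 1)*(x^3 - 3*x^2 - 9*x - 5) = (x - 1)*(x + 1)*(x^2 - 4*x - 5) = (x - 1)*(x + 1)^2*(x - 5)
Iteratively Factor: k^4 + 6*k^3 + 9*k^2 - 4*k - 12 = (k - 1)*(k^3 + 7*k^2 + 16*k + 12) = (k - 1)*(k + 2)*(k^2 + 5*k + 6) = (k - 1)*(k + 2)^2*(k + 3)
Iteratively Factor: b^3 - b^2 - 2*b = (b + 1)*(b^2 - 2*b) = b*(b + 1)*(b - 2)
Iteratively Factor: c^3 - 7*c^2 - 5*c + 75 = (c - 5)*(c^2 - 2*c - 15) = (c - 5)*(c + 3)*(c - 5)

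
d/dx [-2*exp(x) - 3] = -2*exp(x)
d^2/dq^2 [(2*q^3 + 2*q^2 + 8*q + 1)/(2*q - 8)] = (2*q^3 - 24*q^2 + 96*q + 65)/(q^3 - 12*q^2 + 48*q - 64)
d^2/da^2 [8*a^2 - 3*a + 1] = 16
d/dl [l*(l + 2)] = 2*l + 2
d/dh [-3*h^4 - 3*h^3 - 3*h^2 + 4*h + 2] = -12*h^3 - 9*h^2 - 6*h + 4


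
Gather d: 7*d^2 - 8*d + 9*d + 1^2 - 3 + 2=7*d^2 + d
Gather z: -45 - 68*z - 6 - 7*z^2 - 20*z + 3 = -7*z^2 - 88*z - 48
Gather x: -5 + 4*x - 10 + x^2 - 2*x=x^2 + 2*x - 15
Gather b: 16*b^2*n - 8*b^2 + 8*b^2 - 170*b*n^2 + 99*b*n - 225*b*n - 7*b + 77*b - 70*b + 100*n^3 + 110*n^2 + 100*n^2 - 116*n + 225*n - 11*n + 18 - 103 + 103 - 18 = 16*b^2*n + b*(-170*n^2 - 126*n) + 100*n^3 + 210*n^2 + 98*n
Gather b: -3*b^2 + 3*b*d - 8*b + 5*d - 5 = -3*b^2 + b*(3*d - 8) + 5*d - 5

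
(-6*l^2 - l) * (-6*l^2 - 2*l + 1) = 36*l^4 + 18*l^3 - 4*l^2 - l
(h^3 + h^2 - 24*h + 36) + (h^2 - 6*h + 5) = h^3 + 2*h^2 - 30*h + 41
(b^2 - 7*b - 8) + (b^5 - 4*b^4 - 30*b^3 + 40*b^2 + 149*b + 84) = b^5 - 4*b^4 - 30*b^3 + 41*b^2 + 142*b + 76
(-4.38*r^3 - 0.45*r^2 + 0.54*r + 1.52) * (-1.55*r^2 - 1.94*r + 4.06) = 6.789*r^5 + 9.1947*r^4 - 17.7468*r^3 - 5.2306*r^2 - 0.7564*r + 6.1712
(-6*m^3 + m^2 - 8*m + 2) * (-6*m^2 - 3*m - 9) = 36*m^5 + 12*m^4 + 99*m^3 + 3*m^2 + 66*m - 18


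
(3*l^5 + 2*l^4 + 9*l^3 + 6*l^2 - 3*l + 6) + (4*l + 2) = 3*l^5 + 2*l^4 + 9*l^3 + 6*l^2 + l + 8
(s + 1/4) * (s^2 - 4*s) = s^3 - 15*s^2/4 - s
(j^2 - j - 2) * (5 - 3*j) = -3*j^3 + 8*j^2 + j - 10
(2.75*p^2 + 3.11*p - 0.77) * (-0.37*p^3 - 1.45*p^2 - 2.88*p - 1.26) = -1.0175*p^5 - 5.1382*p^4 - 12.1446*p^3 - 11.3053*p^2 - 1.701*p + 0.9702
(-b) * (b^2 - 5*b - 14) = -b^3 + 5*b^2 + 14*b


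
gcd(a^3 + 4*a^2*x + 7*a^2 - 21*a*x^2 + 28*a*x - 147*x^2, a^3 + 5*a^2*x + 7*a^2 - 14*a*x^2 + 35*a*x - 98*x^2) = a^2 + 7*a*x + 7*a + 49*x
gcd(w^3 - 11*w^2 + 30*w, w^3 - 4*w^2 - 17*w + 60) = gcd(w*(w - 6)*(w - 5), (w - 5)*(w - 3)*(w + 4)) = w - 5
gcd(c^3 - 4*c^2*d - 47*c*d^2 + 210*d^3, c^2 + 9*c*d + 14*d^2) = c + 7*d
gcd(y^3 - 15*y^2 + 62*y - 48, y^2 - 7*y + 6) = y^2 - 7*y + 6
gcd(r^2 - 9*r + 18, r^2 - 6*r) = r - 6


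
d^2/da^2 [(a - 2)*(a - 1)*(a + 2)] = 6*a - 2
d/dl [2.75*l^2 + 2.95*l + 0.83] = 5.5*l + 2.95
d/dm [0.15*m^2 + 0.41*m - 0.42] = 0.3*m + 0.41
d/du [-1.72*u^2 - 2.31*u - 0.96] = -3.44*u - 2.31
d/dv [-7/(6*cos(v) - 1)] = -42*sin(v)/(6*cos(v) - 1)^2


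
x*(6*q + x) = 6*q*x + x^2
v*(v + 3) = v^2 + 3*v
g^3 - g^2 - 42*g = g*(g - 7)*(g + 6)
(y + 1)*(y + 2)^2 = y^3 + 5*y^2 + 8*y + 4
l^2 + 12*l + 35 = (l + 5)*(l + 7)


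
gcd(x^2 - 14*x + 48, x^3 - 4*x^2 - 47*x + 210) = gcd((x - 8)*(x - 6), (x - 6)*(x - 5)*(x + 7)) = x - 6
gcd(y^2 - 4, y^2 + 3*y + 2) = y + 2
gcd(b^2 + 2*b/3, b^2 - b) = b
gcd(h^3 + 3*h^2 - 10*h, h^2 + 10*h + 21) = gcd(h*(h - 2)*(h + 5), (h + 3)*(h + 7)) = 1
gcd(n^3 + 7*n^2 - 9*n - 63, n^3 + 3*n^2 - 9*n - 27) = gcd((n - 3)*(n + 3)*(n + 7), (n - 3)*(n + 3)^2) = n^2 - 9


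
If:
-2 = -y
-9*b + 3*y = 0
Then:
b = 2/3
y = 2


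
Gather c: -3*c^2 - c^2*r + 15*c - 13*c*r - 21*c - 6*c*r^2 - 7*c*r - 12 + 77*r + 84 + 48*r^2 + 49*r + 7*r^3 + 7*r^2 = c^2*(-r - 3) + c*(-6*r^2 - 20*r - 6) + 7*r^3 + 55*r^2 + 126*r + 72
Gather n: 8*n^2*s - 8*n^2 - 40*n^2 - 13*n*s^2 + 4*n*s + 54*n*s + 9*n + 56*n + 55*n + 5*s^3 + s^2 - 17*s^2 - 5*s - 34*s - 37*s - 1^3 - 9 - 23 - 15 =n^2*(8*s - 48) + n*(-13*s^2 + 58*s + 120) + 5*s^3 - 16*s^2 - 76*s - 48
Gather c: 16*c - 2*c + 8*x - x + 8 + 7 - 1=14*c + 7*x + 14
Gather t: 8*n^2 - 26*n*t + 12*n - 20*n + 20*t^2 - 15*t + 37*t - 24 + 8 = 8*n^2 - 8*n + 20*t^2 + t*(22 - 26*n) - 16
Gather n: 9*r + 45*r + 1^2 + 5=54*r + 6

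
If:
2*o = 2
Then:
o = 1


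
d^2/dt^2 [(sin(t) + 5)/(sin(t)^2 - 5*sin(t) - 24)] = (sin(t)^5 + 25*sin(t)^4 + 67*sin(t)^3 + 455*sin(t)^2 - 18*sin(t) - 250)/(-sin(t)^2 + 5*sin(t) + 24)^3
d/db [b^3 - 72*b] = 3*b^2 - 72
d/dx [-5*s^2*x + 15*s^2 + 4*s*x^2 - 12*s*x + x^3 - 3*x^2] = -5*s^2 + 8*s*x - 12*s + 3*x^2 - 6*x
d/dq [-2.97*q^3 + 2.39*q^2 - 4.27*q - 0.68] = -8.91*q^2 + 4.78*q - 4.27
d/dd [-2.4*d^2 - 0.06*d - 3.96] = -4.8*d - 0.06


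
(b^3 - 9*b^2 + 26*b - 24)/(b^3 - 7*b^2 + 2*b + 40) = (b^2 - 5*b + 6)/(b^2 - 3*b - 10)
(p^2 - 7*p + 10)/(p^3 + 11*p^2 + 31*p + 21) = (p^2 - 7*p + 10)/(p^3 + 11*p^2 + 31*p + 21)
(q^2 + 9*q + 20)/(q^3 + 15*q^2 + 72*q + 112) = (q + 5)/(q^2 + 11*q + 28)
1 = 1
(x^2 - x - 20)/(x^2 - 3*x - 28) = (x - 5)/(x - 7)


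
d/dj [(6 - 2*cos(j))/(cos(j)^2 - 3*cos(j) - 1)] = 2*(sin(j)^2 + 6*cos(j) - 11)*sin(j)/(sin(j)^2 + 3*cos(j))^2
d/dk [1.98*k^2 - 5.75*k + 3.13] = 3.96*k - 5.75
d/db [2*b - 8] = 2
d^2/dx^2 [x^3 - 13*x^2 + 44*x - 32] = 6*x - 26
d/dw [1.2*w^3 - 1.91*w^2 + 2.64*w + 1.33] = 3.6*w^2 - 3.82*w + 2.64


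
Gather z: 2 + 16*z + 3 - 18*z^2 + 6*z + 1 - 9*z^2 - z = -27*z^2 + 21*z + 6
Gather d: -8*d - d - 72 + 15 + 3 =-9*d - 54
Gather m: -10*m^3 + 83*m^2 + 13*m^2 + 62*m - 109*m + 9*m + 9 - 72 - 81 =-10*m^3 + 96*m^2 - 38*m - 144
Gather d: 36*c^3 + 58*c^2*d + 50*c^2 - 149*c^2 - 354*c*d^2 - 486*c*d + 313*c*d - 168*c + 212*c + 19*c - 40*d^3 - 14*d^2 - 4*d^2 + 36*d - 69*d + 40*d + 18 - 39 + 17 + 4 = 36*c^3 - 99*c^2 + 63*c - 40*d^3 + d^2*(-354*c - 18) + d*(58*c^2 - 173*c + 7)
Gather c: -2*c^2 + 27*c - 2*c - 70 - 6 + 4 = -2*c^2 + 25*c - 72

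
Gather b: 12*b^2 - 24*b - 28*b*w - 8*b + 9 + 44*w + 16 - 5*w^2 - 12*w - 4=12*b^2 + b*(-28*w - 32) - 5*w^2 + 32*w + 21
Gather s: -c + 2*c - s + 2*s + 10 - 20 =c + s - 10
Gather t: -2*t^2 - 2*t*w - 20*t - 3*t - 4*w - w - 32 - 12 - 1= -2*t^2 + t*(-2*w - 23) - 5*w - 45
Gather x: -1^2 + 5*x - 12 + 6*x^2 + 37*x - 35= 6*x^2 + 42*x - 48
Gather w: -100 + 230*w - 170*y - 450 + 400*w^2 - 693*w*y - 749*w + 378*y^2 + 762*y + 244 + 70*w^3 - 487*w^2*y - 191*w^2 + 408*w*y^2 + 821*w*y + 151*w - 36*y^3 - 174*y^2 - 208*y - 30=70*w^3 + w^2*(209 - 487*y) + w*(408*y^2 + 128*y - 368) - 36*y^3 + 204*y^2 + 384*y - 336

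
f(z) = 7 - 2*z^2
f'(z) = -4*z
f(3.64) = -19.50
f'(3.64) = -14.56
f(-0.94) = 5.23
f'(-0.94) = 3.76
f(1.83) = 0.30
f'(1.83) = -7.32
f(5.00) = -43.00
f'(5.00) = -20.00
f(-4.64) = -36.06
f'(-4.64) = 18.56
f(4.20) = -28.28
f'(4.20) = -16.80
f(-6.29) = -72.13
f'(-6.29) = 25.16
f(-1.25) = 3.88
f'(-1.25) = 5.00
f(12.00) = -281.00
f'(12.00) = -48.00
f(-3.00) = -11.00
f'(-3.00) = 12.00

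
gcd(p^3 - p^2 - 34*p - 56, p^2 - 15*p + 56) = p - 7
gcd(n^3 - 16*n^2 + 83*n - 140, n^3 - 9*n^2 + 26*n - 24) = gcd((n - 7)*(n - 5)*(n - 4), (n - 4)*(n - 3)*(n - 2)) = n - 4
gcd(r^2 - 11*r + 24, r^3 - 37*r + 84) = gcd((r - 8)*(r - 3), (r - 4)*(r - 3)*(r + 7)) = r - 3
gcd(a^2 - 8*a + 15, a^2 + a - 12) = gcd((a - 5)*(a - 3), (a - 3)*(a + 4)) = a - 3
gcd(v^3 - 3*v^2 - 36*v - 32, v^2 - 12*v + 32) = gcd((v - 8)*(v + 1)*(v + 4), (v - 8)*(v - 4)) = v - 8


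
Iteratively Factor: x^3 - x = (x + 1)*(x^2 - x) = (x - 1)*(x + 1)*(x)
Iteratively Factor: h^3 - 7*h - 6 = (h - 3)*(h^2 + 3*h + 2) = (h - 3)*(h + 1)*(h + 2)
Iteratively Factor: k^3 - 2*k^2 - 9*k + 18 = (k + 3)*(k^2 - 5*k + 6) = (k - 2)*(k + 3)*(k - 3)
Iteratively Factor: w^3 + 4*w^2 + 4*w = (w)*(w^2 + 4*w + 4) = w*(w + 2)*(w + 2)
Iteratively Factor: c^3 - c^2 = (c - 1)*(c^2) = c*(c - 1)*(c)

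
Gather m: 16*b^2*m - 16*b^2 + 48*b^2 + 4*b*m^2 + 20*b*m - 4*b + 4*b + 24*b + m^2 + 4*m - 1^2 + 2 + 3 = 32*b^2 + 24*b + m^2*(4*b + 1) + m*(16*b^2 + 20*b + 4) + 4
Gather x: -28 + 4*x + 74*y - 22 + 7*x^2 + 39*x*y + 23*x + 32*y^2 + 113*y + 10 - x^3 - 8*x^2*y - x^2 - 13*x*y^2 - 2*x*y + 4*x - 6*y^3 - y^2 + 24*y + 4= -x^3 + x^2*(6 - 8*y) + x*(-13*y^2 + 37*y + 31) - 6*y^3 + 31*y^2 + 211*y - 36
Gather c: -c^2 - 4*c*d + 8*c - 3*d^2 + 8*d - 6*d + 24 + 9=-c^2 + c*(8 - 4*d) - 3*d^2 + 2*d + 33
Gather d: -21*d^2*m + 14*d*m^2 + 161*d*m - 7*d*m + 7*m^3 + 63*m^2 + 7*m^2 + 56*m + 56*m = -21*d^2*m + d*(14*m^2 + 154*m) + 7*m^3 + 70*m^2 + 112*m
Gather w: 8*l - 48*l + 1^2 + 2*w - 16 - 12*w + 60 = -40*l - 10*w + 45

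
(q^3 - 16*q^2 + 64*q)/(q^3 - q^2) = (q^2 - 16*q + 64)/(q*(q - 1))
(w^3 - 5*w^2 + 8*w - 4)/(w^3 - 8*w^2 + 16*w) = (w^3 - 5*w^2 + 8*w - 4)/(w*(w^2 - 8*w + 16))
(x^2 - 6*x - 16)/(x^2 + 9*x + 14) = (x - 8)/(x + 7)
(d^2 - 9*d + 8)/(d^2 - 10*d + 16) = (d - 1)/(d - 2)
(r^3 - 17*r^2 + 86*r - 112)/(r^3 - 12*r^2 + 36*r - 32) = (r - 7)/(r - 2)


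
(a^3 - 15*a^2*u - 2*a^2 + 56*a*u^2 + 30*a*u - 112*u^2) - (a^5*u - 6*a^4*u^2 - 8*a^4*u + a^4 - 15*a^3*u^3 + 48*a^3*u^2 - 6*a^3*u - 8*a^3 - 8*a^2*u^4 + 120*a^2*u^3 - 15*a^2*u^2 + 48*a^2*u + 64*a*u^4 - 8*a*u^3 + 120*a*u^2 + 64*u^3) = -a^5*u + 6*a^4*u^2 + 8*a^4*u - a^4 + 15*a^3*u^3 - 48*a^3*u^2 + 6*a^3*u + 9*a^3 + 8*a^2*u^4 - 120*a^2*u^3 + 15*a^2*u^2 - 63*a^2*u - 2*a^2 - 64*a*u^4 + 8*a*u^3 - 64*a*u^2 + 30*a*u - 64*u^3 - 112*u^2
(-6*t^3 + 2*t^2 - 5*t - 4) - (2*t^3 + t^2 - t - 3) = -8*t^3 + t^2 - 4*t - 1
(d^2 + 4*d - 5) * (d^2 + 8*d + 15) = d^4 + 12*d^3 + 42*d^2 + 20*d - 75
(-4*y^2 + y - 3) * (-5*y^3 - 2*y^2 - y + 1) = 20*y^5 + 3*y^4 + 17*y^3 + y^2 + 4*y - 3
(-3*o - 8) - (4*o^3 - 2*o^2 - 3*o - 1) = -4*o^3 + 2*o^2 - 7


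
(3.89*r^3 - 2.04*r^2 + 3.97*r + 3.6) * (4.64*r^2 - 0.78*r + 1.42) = 18.0496*r^5 - 12.4998*r^4 + 25.5358*r^3 + 10.7106*r^2 + 2.8294*r + 5.112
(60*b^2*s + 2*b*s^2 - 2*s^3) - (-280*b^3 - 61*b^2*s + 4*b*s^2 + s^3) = 280*b^3 + 121*b^2*s - 2*b*s^2 - 3*s^3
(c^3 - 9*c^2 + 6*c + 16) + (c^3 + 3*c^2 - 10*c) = 2*c^3 - 6*c^2 - 4*c + 16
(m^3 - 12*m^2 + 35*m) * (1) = m^3 - 12*m^2 + 35*m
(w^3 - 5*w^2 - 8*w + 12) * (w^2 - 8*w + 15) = w^5 - 13*w^4 + 47*w^3 + w^2 - 216*w + 180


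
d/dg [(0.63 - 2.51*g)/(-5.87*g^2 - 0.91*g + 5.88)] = (-14.7337*g^2 + 7.3962*g - 14.1855)/(34.4569*g^4 + 10.6834*g^3 - 68.2031*g^2 - 10.7016*g + 34.5744)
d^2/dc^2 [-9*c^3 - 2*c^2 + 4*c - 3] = -54*c - 4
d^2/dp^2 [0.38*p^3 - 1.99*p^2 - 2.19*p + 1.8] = 2.28*p - 3.98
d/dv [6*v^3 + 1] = 18*v^2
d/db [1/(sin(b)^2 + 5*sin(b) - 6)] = -(2*sin(b) + 5)*cos(b)/(sin(b)^2 + 5*sin(b) - 6)^2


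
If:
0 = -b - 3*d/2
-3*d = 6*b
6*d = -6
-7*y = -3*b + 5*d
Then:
No Solution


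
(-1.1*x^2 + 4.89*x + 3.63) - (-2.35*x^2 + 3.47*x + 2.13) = 1.25*x^2 + 1.42*x + 1.5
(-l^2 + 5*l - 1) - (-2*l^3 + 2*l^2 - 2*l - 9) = 2*l^3 - 3*l^2 + 7*l + 8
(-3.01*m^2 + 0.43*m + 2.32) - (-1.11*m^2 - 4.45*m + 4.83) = -1.9*m^2 + 4.88*m - 2.51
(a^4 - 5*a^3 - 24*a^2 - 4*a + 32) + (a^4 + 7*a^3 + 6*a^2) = 2*a^4 + 2*a^3 - 18*a^2 - 4*a + 32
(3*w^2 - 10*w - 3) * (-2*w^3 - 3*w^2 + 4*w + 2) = -6*w^5 + 11*w^4 + 48*w^3 - 25*w^2 - 32*w - 6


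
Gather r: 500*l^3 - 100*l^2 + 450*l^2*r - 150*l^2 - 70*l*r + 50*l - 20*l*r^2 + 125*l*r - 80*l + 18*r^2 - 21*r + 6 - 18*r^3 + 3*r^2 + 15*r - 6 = 500*l^3 - 250*l^2 - 30*l - 18*r^3 + r^2*(21 - 20*l) + r*(450*l^2 + 55*l - 6)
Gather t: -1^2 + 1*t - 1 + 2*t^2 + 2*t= 2*t^2 + 3*t - 2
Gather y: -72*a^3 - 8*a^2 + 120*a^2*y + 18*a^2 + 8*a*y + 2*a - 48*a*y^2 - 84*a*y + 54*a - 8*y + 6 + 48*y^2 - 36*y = -72*a^3 + 10*a^2 + 56*a + y^2*(48 - 48*a) + y*(120*a^2 - 76*a - 44) + 6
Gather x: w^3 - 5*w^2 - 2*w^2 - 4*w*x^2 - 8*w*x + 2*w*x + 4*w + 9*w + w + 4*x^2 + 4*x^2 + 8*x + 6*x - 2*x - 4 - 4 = w^3 - 7*w^2 + 14*w + x^2*(8 - 4*w) + x*(12 - 6*w) - 8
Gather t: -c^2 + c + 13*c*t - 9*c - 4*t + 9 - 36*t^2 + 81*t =-c^2 - 8*c - 36*t^2 + t*(13*c + 77) + 9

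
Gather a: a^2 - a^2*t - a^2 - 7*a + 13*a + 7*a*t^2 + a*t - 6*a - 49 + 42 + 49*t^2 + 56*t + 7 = -a^2*t + a*(7*t^2 + t) + 49*t^2 + 56*t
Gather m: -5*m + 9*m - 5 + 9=4*m + 4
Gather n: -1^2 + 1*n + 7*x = n + 7*x - 1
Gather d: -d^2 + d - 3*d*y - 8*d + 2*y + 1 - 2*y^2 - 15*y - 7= -d^2 + d*(-3*y - 7) - 2*y^2 - 13*y - 6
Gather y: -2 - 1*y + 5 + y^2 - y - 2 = y^2 - 2*y + 1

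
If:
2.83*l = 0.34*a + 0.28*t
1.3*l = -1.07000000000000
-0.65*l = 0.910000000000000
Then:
No Solution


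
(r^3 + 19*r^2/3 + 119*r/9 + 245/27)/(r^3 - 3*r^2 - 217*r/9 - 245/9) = (r + 7/3)/(r - 7)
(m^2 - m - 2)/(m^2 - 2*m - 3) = (m - 2)/(m - 3)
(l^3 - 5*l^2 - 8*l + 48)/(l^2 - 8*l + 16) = l + 3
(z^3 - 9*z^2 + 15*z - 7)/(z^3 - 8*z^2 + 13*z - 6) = (z - 7)/(z - 6)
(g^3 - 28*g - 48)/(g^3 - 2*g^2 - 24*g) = (g + 2)/g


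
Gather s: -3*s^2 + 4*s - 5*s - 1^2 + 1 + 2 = -3*s^2 - s + 2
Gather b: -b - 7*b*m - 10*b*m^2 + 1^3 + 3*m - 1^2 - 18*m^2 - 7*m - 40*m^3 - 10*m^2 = b*(-10*m^2 - 7*m - 1) - 40*m^3 - 28*m^2 - 4*m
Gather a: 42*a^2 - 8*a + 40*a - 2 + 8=42*a^2 + 32*a + 6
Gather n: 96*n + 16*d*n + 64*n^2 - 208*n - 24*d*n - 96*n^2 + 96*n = -32*n^2 + n*(-8*d - 16)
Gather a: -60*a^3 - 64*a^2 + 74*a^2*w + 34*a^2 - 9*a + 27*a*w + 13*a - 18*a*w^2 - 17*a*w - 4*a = -60*a^3 + a^2*(74*w - 30) + a*(-18*w^2 + 10*w)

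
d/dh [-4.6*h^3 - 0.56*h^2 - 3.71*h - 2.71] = -13.8*h^2 - 1.12*h - 3.71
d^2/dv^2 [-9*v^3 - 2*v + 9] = -54*v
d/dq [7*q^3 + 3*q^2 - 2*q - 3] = 21*q^2 + 6*q - 2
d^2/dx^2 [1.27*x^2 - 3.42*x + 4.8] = 2.54000000000000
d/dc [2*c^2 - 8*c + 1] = 4*c - 8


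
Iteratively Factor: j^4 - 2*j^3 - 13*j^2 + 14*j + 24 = (j + 3)*(j^3 - 5*j^2 + 2*j + 8) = (j - 2)*(j + 3)*(j^2 - 3*j - 4) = (j - 4)*(j - 2)*(j + 3)*(j + 1)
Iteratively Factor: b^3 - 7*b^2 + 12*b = (b - 4)*(b^2 - 3*b) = (b - 4)*(b - 3)*(b)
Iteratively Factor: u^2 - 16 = (u + 4)*(u - 4)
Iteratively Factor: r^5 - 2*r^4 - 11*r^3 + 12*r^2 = (r)*(r^4 - 2*r^3 - 11*r^2 + 12*r) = r*(r - 1)*(r^3 - r^2 - 12*r) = r^2*(r - 1)*(r^2 - r - 12) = r^2*(r - 1)*(r + 3)*(r - 4)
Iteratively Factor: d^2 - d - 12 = (d + 3)*(d - 4)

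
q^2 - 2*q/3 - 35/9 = (q - 7/3)*(q + 5/3)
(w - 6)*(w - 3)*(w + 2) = w^3 - 7*w^2 + 36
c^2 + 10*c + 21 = (c + 3)*(c + 7)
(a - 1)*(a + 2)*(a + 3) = a^3 + 4*a^2 + a - 6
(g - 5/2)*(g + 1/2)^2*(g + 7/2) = g^4 + 2*g^3 - 15*g^2/2 - 17*g/2 - 35/16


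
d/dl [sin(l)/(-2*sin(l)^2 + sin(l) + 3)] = (4 - cos(2*l))*cos(l)/(sin(l) + cos(2*l) + 2)^2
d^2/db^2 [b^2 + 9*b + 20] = 2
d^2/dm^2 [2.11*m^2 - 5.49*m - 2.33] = 4.22000000000000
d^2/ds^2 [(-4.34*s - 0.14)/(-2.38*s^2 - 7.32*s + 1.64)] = ((4.34*s + 0.14)*(4.76*s + 7.32)*(9.52*s + 14.64) - (61.9752*s + 64.204)*(2.38*s^2 + 7.32*s - 1.64))/(2.38*s^2 + 7.32*s - 1.64)^3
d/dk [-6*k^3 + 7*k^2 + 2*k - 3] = -18*k^2 + 14*k + 2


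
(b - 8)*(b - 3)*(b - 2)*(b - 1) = b^4 - 14*b^3 + 59*b^2 - 94*b + 48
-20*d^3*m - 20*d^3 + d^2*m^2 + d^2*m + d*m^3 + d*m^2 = (-4*d + m)*(5*d + m)*(d*m + d)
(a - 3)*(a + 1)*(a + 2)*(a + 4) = a^4 + 4*a^3 - 7*a^2 - 34*a - 24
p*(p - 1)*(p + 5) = p^3 + 4*p^2 - 5*p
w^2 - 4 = (w - 2)*(w + 2)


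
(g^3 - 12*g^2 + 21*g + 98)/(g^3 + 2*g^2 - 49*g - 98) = (g - 7)/(g + 7)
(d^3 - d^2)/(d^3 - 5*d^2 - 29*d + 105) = d^2*(d - 1)/(d^3 - 5*d^2 - 29*d + 105)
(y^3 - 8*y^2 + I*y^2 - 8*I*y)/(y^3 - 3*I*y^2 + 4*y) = (y - 8)/(y - 4*I)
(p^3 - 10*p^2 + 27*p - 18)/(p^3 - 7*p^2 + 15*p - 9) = (p - 6)/(p - 3)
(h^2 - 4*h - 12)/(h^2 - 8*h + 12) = (h + 2)/(h - 2)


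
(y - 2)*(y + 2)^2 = y^3 + 2*y^2 - 4*y - 8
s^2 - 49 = (s - 7)*(s + 7)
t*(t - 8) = t^2 - 8*t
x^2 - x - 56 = (x - 8)*(x + 7)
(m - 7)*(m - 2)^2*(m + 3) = m^4 - 8*m^3 - m^2 + 68*m - 84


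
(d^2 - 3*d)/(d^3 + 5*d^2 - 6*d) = (d - 3)/(d^2 + 5*d - 6)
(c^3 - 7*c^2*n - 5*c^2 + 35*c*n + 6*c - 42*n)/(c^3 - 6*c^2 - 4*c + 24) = (c^2 - 7*c*n - 3*c + 21*n)/(c^2 - 4*c - 12)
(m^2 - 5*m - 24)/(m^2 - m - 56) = (m + 3)/(m + 7)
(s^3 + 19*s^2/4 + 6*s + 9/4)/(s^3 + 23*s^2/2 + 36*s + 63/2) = (4*s^2 + 7*s + 3)/(2*(2*s^2 + 17*s + 21))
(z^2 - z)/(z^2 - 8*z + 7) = z/(z - 7)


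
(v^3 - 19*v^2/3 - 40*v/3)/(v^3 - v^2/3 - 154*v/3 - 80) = v/(v + 6)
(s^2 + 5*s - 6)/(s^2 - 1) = (s + 6)/(s + 1)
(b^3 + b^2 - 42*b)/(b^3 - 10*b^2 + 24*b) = (b + 7)/(b - 4)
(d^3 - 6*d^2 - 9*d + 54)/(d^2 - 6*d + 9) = (d^2 - 3*d - 18)/(d - 3)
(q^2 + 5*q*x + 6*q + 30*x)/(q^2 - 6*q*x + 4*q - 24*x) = (q^2 + 5*q*x + 6*q + 30*x)/(q^2 - 6*q*x + 4*q - 24*x)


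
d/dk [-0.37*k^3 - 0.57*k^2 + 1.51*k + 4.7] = -1.11*k^2 - 1.14*k + 1.51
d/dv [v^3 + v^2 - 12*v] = 3*v^2 + 2*v - 12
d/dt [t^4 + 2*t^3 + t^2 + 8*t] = 4*t^3 + 6*t^2 + 2*t + 8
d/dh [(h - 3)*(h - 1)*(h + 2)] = 3*h^2 - 4*h - 5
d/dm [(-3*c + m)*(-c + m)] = -4*c + 2*m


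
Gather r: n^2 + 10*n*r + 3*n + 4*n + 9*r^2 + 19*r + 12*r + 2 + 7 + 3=n^2 + 7*n + 9*r^2 + r*(10*n + 31) + 12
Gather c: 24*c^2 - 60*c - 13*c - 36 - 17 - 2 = 24*c^2 - 73*c - 55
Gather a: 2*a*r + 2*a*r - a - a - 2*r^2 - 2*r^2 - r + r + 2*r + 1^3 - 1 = a*(4*r - 2) - 4*r^2 + 2*r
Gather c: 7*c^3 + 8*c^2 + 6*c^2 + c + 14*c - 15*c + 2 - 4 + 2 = 7*c^3 + 14*c^2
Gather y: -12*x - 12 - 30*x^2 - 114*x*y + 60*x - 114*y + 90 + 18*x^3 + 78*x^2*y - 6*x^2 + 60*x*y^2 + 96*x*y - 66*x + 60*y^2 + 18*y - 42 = 18*x^3 - 36*x^2 - 18*x + y^2*(60*x + 60) + y*(78*x^2 - 18*x - 96) + 36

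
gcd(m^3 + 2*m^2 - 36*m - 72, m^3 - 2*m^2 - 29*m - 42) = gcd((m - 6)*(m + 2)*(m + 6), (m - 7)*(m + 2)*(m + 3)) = m + 2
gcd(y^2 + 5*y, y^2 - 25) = y + 5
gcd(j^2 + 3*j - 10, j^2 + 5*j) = j + 5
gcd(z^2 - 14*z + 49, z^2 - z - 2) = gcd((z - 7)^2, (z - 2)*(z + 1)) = 1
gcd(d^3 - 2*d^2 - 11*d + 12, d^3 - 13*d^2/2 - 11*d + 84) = d - 4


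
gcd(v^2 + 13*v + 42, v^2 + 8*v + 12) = v + 6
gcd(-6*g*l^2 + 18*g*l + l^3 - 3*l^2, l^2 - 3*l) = l^2 - 3*l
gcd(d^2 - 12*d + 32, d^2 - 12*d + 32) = d^2 - 12*d + 32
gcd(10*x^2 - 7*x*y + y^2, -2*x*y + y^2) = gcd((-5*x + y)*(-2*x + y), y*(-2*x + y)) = 2*x - y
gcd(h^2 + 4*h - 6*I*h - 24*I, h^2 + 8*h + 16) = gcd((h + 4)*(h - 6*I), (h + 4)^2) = h + 4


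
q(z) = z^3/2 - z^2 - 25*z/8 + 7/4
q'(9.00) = 100.38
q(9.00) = 257.12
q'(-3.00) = 16.38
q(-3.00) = -11.38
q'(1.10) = -3.51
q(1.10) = -2.23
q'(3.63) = 9.38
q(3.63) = 1.15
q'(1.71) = -2.16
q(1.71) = -4.02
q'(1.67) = -2.28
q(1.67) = -3.93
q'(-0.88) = -0.20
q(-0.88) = 3.38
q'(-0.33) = -2.30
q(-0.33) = 2.65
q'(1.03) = -3.59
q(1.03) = -1.98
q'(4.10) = 13.89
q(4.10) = 6.59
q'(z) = 3*z^2/2 - 2*z - 25/8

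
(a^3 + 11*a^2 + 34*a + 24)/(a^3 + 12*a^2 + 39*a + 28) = (a + 6)/(a + 7)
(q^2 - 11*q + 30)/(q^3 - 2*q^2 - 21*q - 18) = (q - 5)/(q^2 + 4*q + 3)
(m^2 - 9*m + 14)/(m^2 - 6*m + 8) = (m - 7)/(m - 4)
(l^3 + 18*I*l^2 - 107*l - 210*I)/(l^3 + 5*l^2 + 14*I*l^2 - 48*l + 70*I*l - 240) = (l^2 + 12*I*l - 35)/(l^2 + l*(5 + 8*I) + 40*I)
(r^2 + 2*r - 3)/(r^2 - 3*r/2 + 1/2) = 2*(r + 3)/(2*r - 1)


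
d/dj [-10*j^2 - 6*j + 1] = -20*j - 6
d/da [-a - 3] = -1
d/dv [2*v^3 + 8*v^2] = 2*v*(3*v + 8)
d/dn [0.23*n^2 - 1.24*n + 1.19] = 0.46*n - 1.24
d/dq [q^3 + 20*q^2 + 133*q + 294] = 3*q^2 + 40*q + 133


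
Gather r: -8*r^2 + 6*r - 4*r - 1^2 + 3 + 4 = -8*r^2 + 2*r + 6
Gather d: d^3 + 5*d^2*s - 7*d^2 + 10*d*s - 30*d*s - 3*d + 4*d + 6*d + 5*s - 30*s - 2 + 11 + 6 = d^3 + d^2*(5*s - 7) + d*(7 - 20*s) - 25*s + 15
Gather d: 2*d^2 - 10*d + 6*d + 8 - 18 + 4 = 2*d^2 - 4*d - 6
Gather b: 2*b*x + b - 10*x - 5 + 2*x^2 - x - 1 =b*(2*x + 1) + 2*x^2 - 11*x - 6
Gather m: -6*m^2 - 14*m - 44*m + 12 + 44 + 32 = -6*m^2 - 58*m + 88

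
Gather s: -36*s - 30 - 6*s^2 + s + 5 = -6*s^2 - 35*s - 25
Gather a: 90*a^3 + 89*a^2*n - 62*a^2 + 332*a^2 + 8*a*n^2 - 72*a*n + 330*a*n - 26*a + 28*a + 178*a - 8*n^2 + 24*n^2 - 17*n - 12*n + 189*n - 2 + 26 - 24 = 90*a^3 + a^2*(89*n + 270) + a*(8*n^2 + 258*n + 180) + 16*n^2 + 160*n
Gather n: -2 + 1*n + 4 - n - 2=0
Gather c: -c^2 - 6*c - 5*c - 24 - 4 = -c^2 - 11*c - 28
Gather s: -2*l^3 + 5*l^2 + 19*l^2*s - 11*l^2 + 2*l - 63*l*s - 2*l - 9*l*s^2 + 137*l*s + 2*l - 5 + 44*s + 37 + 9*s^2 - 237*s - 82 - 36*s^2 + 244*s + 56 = -2*l^3 - 6*l^2 + 2*l + s^2*(-9*l - 27) + s*(19*l^2 + 74*l + 51) + 6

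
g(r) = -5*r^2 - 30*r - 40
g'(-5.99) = 29.90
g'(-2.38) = -6.20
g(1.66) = -103.58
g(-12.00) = -400.00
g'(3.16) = -61.60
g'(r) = -10*r - 30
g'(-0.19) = -28.10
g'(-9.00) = 60.00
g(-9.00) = -175.00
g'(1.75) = -47.50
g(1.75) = -107.81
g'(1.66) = -46.60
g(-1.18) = -11.56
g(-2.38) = 3.08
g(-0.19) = -34.48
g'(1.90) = -49.00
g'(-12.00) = 90.00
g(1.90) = -115.05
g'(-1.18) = -18.20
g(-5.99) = -39.70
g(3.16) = -184.73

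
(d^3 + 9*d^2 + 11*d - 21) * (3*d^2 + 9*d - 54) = 3*d^5 + 36*d^4 + 60*d^3 - 450*d^2 - 783*d + 1134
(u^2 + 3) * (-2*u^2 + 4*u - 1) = -2*u^4 + 4*u^3 - 7*u^2 + 12*u - 3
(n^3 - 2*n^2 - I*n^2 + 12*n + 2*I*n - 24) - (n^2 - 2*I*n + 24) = n^3 - 3*n^2 - I*n^2 + 12*n + 4*I*n - 48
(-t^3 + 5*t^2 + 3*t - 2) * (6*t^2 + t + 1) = -6*t^5 + 29*t^4 + 22*t^3 - 4*t^2 + t - 2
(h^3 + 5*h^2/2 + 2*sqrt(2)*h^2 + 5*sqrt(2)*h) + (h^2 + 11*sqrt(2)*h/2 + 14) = h^3 + 2*sqrt(2)*h^2 + 7*h^2/2 + 21*sqrt(2)*h/2 + 14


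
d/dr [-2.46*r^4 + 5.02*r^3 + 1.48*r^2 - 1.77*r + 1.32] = -9.84*r^3 + 15.06*r^2 + 2.96*r - 1.77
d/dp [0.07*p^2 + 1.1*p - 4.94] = 0.14*p + 1.1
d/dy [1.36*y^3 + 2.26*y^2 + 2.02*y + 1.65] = 4.08*y^2 + 4.52*y + 2.02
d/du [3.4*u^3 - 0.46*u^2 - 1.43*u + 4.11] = 10.2*u^2 - 0.92*u - 1.43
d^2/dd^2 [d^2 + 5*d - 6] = 2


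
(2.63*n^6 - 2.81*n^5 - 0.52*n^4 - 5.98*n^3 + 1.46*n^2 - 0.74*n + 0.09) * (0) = 0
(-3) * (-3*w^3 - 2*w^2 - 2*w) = 9*w^3 + 6*w^2 + 6*w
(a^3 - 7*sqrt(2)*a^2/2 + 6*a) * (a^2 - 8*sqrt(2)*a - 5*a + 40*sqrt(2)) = a^5 - 23*sqrt(2)*a^4/2 - 5*a^4 + 62*a^3 + 115*sqrt(2)*a^3/2 - 310*a^2 - 48*sqrt(2)*a^2 + 240*sqrt(2)*a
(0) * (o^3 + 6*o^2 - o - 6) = 0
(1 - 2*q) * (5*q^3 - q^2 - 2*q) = -10*q^4 + 7*q^3 + 3*q^2 - 2*q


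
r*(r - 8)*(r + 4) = r^3 - 4*r^2 - 32*r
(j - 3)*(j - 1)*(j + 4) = j^3 - 13*j + 12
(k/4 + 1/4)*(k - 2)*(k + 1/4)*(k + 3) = k^4/4 + 9*k^3/16 - 9*k^2/8 - 29*k/16 - 3/8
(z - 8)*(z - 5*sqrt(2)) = z^2 - 8*z - 5*sqrt(2)*z + 40*sqrt(2)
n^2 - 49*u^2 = (n - 7*u)*(n + 7*u)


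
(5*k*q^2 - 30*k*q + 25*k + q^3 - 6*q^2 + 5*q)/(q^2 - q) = 5*k - 25*k/q + q - 5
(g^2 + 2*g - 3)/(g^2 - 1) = (g + 3)/(g + 1)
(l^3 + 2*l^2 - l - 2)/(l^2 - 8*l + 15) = (l^3 + 2*l^2 - l - 2)/(l^2 - 8*l + 15)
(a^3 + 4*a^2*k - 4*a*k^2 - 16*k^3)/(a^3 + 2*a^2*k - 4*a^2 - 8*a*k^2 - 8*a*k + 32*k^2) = (a + 2*k)/(a - 4)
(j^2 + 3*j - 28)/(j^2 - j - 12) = (j + 7)/(j + 3)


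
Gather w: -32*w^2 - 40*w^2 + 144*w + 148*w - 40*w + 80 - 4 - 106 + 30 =-72*w^2 + 252*w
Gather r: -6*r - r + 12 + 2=14 - 7*r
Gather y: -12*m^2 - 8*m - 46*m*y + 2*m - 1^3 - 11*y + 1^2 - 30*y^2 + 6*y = -12*m^2 - 6*m - 30*y^2 + y*(-46*m - 5)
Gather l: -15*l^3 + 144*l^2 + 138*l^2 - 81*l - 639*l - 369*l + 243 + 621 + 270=-15*l^3 + 282*l^2 - 1089*l + 1134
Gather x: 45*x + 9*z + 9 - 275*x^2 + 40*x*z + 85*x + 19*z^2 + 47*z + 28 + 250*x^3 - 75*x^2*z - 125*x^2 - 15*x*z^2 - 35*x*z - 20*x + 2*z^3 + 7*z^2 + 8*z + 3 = 250*x^3 + x^2*(-75*z - 400) + x*(-15*z^2 + 5*z + 110) + 2*z^3 + 26*z^2 + 64*z + 40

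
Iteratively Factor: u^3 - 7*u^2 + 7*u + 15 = (u - 5)*(u^2 - 2*u - 3) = (u - 5)*(u + 1)*(u - 3)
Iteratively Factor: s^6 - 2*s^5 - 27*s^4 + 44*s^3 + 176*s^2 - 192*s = (s - 1)*(s^5 - s^4 - 28*s^3 + 16*s^2 + 192*s) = s*(s - 1)*(s^4 - s^3 - 28*s^2 + 16*s + 192) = s*(s - 1)*(s + 3)*(s^3 - 4*s^2 - 16*s + 64) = s*(s - 4)*(s - 1)*(s + 3)*(s^2 - 16) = s*(s - 4)^2*(s - 1)*(s + 3)*(s + 4)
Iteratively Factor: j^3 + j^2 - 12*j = (j - 3)*(j^2 + 4*j) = (j - 3)*(j + 4)*(j)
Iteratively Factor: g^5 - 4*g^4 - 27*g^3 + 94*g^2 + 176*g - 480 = (g - 4)*(g^4 - 27*g^2 - 14*g + 120) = (g - 5)*(g - 4)*(g^3 + 5*g^2 - 2*g - 24) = (g - 5)*(g - 4)*(g + 3)*(g^2 + 2*g - 8) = (g - 5)*(g - 4)*(g - 2)*(g + 3)*(g + 4)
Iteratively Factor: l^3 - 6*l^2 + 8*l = (l)*(l^2 - 6*l + 8) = l*(l - 2)*(l - 4)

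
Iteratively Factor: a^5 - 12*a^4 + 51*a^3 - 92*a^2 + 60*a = (a - 3)*(a^4 - 9*a^3 + 24*a^2 - 20*a) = (a - 3)*(a - 2)*(a^3 - 7*a^2 + 10*a) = (a - 5)*(a - 3)*(a - 2)*(a^2 - 2*a) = a*(a - 5)*(a - 3)*(a - 2)*(a - 2)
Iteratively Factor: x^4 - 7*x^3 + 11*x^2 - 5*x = (x - 1)*(x^3 - 6*x^2 + 5*x) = (x - 1)^2*(x^2 - 5*x) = x*(x - 1)^2*(x - 5)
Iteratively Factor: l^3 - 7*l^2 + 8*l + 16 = (l - 4)*(l^2 - 3*l - 4) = (l - 4)^2*(l + 1)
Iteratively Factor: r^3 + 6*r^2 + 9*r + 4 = (r + 1)*(r^2 + 5*r + 4) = (r + 1)*(r + 4)*(r + 1)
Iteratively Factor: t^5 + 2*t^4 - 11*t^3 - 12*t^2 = (t)*(t^4 + 2*t^3 - 11*t^2 - 12*t) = t*(t + 1)*(t^3 + t^2 - 12*t) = t*(t + 1)*(t + 4)*(t^2 - 3*t) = t^2*(t + 1)*(t + 4)*(t - 3)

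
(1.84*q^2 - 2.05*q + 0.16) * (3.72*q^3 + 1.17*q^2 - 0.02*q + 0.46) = 6.8448*q^5 - 5.4732*q^4 - 1.8401*q^3 + 1.0746*q^2 - 0.9462*q + 0.0736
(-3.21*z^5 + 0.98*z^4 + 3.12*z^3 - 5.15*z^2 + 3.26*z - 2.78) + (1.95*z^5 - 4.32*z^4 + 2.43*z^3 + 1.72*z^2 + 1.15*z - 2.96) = -1.26*z^5 - 3.34*z^4 + 5.55*z^3 - 3.43*z^2 + 4.41*z - 5.74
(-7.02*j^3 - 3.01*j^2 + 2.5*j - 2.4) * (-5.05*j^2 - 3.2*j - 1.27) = 35.451*j^5 + 37.6645*j^4 + 5.9224*j^3 + 7.9427*j^2 + 4.505*j + 3.048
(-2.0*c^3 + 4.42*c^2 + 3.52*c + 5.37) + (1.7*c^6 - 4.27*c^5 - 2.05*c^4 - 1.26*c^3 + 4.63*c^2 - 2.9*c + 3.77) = 1.7*c^6 - 4.27*c^5 - 2.05*c^4 - 3.26*c^3 + 9.05*c^2 + 0.62*c + 9.14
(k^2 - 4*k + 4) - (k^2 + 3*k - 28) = 32 - 7*k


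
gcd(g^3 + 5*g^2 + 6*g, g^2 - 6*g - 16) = g + 2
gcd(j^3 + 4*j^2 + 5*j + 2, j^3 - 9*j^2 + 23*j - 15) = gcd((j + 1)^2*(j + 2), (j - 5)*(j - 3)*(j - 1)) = 1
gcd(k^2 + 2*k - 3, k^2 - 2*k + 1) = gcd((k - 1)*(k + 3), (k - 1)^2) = k - 1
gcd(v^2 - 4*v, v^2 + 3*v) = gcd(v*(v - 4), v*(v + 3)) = v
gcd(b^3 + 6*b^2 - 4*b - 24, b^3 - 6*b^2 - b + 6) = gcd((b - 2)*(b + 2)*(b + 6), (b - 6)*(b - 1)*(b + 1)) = 1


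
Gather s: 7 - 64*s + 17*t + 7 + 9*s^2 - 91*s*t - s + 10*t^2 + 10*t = 9*s^2 + s*(-91*t - 65) + 10*t^2 + 27*t + 14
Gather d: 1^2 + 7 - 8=0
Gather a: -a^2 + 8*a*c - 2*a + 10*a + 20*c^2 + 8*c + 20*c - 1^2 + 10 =-a^2 + a*(8*c + 8) + 20*c^2 + 28*c + 9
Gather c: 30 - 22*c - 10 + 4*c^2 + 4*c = 4*c^2 - 18*c + 20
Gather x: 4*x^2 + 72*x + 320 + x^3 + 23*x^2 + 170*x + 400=x^3 + 27*x^2 + 242*x + 720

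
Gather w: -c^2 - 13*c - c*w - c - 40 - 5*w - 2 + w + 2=-c^2 - 14*c + w*(-c - 4) - 40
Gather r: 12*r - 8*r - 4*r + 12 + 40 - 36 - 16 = 0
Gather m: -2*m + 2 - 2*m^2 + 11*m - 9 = -2*m^2 + 9*m - 7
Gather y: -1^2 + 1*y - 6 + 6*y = 7*y - 7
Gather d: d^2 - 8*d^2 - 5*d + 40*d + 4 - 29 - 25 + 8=-7*d^2 + 35*d - 42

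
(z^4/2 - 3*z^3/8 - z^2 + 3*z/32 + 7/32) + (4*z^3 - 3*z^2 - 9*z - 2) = z^4/2 + 29*z^3/8 - 4*z^2 - 285*z/32 - 57/32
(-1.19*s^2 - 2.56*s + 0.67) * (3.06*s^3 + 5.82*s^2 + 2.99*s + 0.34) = -3.6414*s^5 - 14.7594*s^4 - 16.4071*s^3 - 4.1596*s^2 + 1.1329*s + 0.2278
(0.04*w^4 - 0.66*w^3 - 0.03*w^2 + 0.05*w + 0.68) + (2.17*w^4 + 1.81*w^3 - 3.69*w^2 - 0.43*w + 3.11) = 2.21*w^4 + 1.15*w^3 - 3.72*w^2 - 0.38*w + 3.79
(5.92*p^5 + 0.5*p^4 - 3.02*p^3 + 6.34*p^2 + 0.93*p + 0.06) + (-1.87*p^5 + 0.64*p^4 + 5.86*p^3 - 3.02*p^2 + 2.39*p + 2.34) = 4.05*p^5 + 1.14*p^4 + 2.84*p^3 + 3.32*p^2 + 3.32*p + 2.4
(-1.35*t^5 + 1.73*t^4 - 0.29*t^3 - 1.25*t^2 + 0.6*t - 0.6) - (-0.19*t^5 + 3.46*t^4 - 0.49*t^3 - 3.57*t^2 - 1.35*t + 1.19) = -1.16*t^5 - 1.73*t^4 + 0.2*t^3 + 2.32*t^2 + 1.95*t - 1.79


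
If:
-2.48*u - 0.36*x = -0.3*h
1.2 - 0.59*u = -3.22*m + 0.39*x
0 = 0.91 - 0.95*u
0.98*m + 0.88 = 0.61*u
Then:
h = 6.88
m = -0.30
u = 0.96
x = -0.86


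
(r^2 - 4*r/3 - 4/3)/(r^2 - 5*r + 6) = (r + 2/3)/(r - 3)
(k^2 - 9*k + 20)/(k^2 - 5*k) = (k - 4)/k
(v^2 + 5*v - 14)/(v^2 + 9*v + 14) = (v - 2)/(v + 2)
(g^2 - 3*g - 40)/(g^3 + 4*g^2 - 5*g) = (g - 8)/(g*(g - 1))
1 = 1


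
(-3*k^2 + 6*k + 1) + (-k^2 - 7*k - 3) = -4*k^2 - k - 2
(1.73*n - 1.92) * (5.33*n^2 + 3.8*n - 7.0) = 9.2209*n^3 - 3.6596*n^2 - 19.406*n + 13.44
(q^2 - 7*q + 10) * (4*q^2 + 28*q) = 4*q^4 - 156*q^2 + 280*q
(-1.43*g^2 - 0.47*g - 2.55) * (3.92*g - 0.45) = -5.6056*g^3 - 1.1989*g^2 - 9.7845*g + 1.1475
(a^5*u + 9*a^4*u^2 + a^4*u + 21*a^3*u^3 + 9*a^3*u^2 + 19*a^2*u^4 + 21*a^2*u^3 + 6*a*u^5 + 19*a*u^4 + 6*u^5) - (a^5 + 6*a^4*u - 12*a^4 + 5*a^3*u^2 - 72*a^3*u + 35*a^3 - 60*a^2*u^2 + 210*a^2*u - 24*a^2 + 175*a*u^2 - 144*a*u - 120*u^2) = a^5*u - a^5 + 9*a^4*u^2 - 5*a^4*u + 12*a^4 + 21*a^3*u^3 + 4*a^3*u^2 + 72*a^3*u - 35*a^3 + 19*a^2*u^4 + 21*a^2*u^3 + 60*a^2*u^2 - 210*a^2*u + 24*a^2 + 6*a*u^5 + 19*a*u^4 - 175*a*u^2 + 144*a*u + 6*u^5 + 120*u^2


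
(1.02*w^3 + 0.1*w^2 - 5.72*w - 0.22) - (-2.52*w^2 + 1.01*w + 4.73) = 1.02*w^3 + 2.62*w^2 - 6.73*w - 4.95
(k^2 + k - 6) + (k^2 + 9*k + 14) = 2*k^2 + 10*k + 8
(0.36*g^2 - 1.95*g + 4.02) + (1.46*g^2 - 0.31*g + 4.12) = 1.82*g^2 - 2.26*g + 8.14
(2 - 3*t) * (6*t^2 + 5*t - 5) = -18*t^3 - 3*t^2 + 25*t - 10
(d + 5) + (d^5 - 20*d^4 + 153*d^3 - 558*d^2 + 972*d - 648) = d^5 - 20*d^4 + 153*d^3 - 558*d^2 + 973*d - 643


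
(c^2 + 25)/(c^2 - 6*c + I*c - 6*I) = (c^2 + 25)/(c^2 + c*(-6 + I) - 6*I)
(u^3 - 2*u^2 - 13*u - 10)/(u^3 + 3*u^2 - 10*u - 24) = (u^2 - 4*u - 5)/(u^2 + u - 12)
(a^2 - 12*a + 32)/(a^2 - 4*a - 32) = (a - 4)/(a + 4)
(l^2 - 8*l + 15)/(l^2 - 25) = (l - 3)/(l + 5)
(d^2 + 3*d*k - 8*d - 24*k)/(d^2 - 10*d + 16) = (d + 3*k)/(d - 2)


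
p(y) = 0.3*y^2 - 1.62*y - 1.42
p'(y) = 0.6*y - 1.62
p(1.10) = -2.84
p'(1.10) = -0.96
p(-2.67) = 5.04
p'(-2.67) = -3.22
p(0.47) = -2.12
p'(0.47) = -1.34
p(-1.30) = 1.19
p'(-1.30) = -2.40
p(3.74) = -3.28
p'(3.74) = 0.62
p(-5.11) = 14.69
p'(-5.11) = -4.69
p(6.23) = 0.13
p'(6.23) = 2.12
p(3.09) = -3.56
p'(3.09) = 0.23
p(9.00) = 8.30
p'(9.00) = 3.78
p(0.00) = -1.42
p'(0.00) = -1.62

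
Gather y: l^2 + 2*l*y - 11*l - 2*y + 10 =l^2 - 11*l + y*(2*l - 2) + 10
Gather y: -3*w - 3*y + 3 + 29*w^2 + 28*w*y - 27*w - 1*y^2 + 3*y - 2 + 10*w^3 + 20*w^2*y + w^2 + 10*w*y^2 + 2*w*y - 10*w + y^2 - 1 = 10*w^3 + 30*w^2 + 10*w*y^2 - 40*w + y*(20*w^2 + 30*w)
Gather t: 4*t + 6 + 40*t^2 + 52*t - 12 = 40*t^2 + 56*t - 6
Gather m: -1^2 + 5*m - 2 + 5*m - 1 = 10*m - 4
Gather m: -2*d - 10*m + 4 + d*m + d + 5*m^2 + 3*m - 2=-d + 5*m^2 + m*(d - 7) + 2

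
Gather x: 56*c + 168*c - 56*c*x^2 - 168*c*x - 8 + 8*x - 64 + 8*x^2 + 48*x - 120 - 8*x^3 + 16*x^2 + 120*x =224*c - 8*x^3 + x^2*(24 - 56*c) + x*(176 - 168*c) - 192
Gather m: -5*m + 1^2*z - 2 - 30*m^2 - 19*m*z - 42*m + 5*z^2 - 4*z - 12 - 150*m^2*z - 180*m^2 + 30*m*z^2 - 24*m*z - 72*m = m^2*(-150*z - 210) + m*(30*z^2 - 43*z - 119) + 5*z^2 - 3*z - 14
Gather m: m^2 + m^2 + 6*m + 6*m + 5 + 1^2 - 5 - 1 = 2*m^2 + 12*m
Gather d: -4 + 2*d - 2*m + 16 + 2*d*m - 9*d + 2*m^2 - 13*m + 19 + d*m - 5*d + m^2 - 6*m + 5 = d*(3*m - 12) + 3*m^2 - 21*m + 36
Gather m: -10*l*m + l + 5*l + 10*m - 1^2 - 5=6*l + m*(10 - 10*l) - 6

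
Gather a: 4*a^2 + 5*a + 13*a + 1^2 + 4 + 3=4*a^2 + 18*a + 8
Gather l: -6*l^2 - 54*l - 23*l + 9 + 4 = -6*l^2 - 77*l + 13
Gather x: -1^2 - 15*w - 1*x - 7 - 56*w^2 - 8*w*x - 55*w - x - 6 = -56*w^2 - 70*w + x*(-8*w - 2) - 14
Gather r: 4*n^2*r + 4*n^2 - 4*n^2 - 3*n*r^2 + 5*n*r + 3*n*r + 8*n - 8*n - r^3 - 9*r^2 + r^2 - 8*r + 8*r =-r^3 + r^2*(-3*n - 8) + r*(4*n^2 + 8*n)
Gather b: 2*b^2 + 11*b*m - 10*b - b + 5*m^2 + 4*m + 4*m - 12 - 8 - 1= 2*b^2 + b*(11*m - 11) + 5*m^2 + 8*m - 21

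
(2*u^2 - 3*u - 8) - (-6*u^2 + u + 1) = 8*u^2 - 4*u - 9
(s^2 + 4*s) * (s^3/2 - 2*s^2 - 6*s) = s^5/2 - 14*s^3 - 24*s^2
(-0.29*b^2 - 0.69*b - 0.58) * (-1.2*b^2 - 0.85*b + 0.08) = 0.348*b^4 + 1.0745*b^3 + 1.2593*b^2 + 0.4378*b - 0.0464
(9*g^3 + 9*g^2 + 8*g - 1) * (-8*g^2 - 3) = -72*g^5 - 72*g^4 - 91*g^3 - 19*g^2 - 24*g + 3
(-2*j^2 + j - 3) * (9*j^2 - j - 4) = -18*j^4 + 11*j^3 - 20*j^2 - j + 12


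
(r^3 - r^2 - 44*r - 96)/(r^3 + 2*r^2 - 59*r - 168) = (r + 4)/(r + 7)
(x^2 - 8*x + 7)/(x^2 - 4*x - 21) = (x - 1)/(x + 3)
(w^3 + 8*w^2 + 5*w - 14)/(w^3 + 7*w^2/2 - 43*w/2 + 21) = 2*(w^2 + w - 2)/(2*w^2 - 7*w + 6)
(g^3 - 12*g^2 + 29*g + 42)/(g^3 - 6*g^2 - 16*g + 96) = (g^2 - 6*g - 7)/(g^2 - 16)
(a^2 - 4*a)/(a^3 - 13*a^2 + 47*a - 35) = a*(a - 4)/(a^3 - 13*a^2 + 47*a - 35)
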